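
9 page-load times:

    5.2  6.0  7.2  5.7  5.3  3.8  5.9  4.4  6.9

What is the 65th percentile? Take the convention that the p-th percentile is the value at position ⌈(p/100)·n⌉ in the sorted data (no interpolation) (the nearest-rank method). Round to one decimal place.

Sorted: 3.8, 4.4, 5.2, 5.3, 5.7, 5.9, 6.0, 6.9, 7.2.
n = 9.
Position = ⌈65/100 · 9⌉ = ⌈5.85⌉ = 6.
The value at rank 6 is 5.9.

5.9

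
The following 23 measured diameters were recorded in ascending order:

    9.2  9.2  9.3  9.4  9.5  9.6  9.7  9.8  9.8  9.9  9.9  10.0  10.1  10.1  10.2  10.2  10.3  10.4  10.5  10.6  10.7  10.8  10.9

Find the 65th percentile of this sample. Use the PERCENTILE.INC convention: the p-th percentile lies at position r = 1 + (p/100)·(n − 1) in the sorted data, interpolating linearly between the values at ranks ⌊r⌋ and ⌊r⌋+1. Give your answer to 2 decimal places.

10.20

n = 23.
r = 1 + (65/100)·(23 − 1) = 1 + 14.3 = 15.3.
Rank 15 is 10.2 and rank 16 is 10.2.
Interpolate: 10.2 + 0.3·(10.2 − 10.2) = 10.2 + 0.3·0 = 10.2.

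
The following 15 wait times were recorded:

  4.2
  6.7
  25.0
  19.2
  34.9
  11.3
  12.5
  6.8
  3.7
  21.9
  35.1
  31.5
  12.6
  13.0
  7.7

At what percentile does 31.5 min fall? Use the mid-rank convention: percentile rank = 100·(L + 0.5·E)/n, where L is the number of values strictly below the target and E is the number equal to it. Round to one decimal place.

83.3

Sorted: 3.7, 4.2, 6.7, 6.8, 7.7, 11.3, 12.5, 12.6, 13.0, 19.2, 21.9, 25.0, 31.5, 34.9, 35.1.
Count below 31.5: L = 12; count equal: E = 1; n = 15.
Percentile rank = 100·(12 + 0.5·1)/15 = 100·12.5/15 = 83.33.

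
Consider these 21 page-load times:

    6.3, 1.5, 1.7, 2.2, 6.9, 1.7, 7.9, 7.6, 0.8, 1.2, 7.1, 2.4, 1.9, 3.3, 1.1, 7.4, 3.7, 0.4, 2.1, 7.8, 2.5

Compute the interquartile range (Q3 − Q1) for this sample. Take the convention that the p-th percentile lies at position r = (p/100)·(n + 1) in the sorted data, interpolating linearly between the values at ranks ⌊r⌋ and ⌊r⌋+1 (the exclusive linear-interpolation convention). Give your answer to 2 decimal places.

Sorted: 0.4, 0.8, 1.1, 1.2, 1.5, 1.7, 1.7, 1.9, 2.1, 2.2, 2.4, 2.5, 3.3, 3.7, 6.3, 6.9, 7.1, 7.4, 7.6, 7.8, 7.9.
n = 21.
P25: r = 5.5; ranks 5–6 are 1.5, 1.7; interpolating gives 1.6.
P75: r = 16.5; ranks 16–17 are 6.9, 7.1; interpolating gives 7.
Difference: 7 − 1.6 = 5.4.

5.40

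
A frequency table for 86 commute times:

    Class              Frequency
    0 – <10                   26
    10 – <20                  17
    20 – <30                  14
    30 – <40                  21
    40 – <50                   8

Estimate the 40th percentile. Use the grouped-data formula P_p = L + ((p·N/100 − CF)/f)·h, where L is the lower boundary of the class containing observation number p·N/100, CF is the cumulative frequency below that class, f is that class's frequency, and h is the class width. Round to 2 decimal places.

14.94

N = 86; target position k = 40/100 · 86 = 34.4.
Cumulative frequencies: 26, 43, 57, 78, 86.
Observation 34.4 falls in the class 10 – <20.
L = 10, CF = 26, f = 17, h = 10.
P40 = 10 + ((34.4 − 26)/17)·10 = 10 + 4.94118 = 14.9412.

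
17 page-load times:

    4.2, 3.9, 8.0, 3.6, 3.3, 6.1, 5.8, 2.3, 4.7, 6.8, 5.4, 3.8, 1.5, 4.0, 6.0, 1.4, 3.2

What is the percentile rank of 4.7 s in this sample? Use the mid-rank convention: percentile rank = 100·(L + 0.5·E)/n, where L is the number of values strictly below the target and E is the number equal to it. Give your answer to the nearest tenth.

Sorted: 1.4, 1.5, 2.3, 3.2, 3.3, 3.6, 3.8, 3.9, 4.0, 4.2, 4.7, 5.4, 5.8, 6.0, 6.1, 6.8, 8.0.
Count below 4.7: L = 10; count equal: E = 1; n = 17.
Percentile rank = 100·(10 + 0.5·1)/17 = 100·10.5/17 = 61.76.

61.8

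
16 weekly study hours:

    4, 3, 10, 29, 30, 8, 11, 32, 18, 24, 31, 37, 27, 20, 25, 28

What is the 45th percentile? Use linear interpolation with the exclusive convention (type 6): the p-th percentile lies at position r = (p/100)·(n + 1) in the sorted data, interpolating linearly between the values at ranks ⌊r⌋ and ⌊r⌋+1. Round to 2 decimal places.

Sorted: 3, 4, 8, 10, 11, 18, 20, 24, 25, 27, 28, 29, 30, 31, 32, 37.
n = 16.
r = (45/100)·(16 + 1) = 7.65.
Rank 7 is 20 and rank 8 is 24.
Interpolate: 20 + 0.65·(24 − 20) = 20 + 0.65·4 = 22.6.

22.60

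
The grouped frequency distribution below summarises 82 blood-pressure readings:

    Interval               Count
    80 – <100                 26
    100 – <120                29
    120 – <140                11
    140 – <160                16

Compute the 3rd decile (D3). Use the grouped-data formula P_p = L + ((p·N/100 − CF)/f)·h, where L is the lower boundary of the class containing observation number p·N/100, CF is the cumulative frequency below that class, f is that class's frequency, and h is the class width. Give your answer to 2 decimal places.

98.92

N = 82; target position k = 30/100 · 82 = 24.6.
Cumulative frequencies: 26, 55, 66, 82.
Observation 24.6 falls in the class 80 – <100.
L = 80, CF = 0, f = 26, h = 20.
P30 = 80 + ((24.6 − 0)/26)·20 = 80 + 18.9231 = 98.9231.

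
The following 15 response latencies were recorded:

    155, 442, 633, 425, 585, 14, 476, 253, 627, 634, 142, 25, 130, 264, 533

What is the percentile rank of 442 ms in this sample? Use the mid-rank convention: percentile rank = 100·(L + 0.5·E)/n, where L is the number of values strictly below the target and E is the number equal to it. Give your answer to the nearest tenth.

Sorted: 14, 25, 130, 142, 155, 253, 264, 425, 442, 476, 533, 585, 627, 633, 634.
Count below 442: L = 8; count equal: E = 1; n = 15.
Percentile rank = 100·(8 + 0.5·1)/15 = 100·8.5/15 = 56.67.

56.7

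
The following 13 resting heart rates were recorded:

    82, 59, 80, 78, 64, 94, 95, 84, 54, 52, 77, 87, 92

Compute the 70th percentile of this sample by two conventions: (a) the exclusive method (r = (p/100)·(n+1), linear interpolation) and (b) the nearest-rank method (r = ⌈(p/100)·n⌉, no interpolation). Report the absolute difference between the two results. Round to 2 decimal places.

0.60

Sorted: 52, 54, 59, 64, 77, 78, 80, 82, 84, 87, 92, 94, 95.
n = 13.
(a) r = 9.8; between ranks 9 (84) and 10 (87): 86.4.
(b) the nearest-rank method: rank 10 → 87.
|86.4 − 87| = 0.6.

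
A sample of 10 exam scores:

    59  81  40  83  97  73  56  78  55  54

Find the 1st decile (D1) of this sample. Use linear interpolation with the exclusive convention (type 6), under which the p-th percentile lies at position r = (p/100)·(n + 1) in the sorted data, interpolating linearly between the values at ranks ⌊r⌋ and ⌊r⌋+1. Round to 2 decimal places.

Sorted: 40, 54, 55, 56, 59, 73, 78, 81, 83, 97.
n = 10.
r = (10/100)·(10 + 1) = 1.1.
Rank 1 is 40 and rank 2 is 54.
Interpolate: 40 + 0.1·(54 − 40) = 40 + 0.1·14 = 41.4.

41.40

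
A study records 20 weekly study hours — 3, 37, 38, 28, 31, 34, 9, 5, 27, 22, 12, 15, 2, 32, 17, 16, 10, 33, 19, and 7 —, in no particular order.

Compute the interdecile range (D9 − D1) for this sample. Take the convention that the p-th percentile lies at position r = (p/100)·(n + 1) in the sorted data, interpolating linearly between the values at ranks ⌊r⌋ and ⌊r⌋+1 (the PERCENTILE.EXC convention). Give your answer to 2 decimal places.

Sorted: 2, 3, 5, 7, 9, 10, 12, 15, 16, 17, 19, 22, 27, 28, 31, 32, 33, 34, 37, 38.
n = 20.
P10: r = 2.1; ranks 2–3 are 3, 5; interpolating gives 3.2.
P90: r = 18.9; ranks 18–19 are 34, 37; interpolating gives 36.7.
Difference: 36.7 − 3.2 = 33.5.

33.50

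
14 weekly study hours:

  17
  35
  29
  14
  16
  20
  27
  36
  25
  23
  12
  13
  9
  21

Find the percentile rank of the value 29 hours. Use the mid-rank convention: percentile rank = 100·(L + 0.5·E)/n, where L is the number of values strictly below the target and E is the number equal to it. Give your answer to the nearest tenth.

82.1

Sorted: 9, 12, 13, 14, 16, 17, 20, 21, 23, 25, 27, 29, 35, 36.
Count below 29: L = 11; count equal: E = 1; n = 14.
Percentile rank = 100·(11 + 0.5·1)/14 = 100·11.5/14 = 82.14.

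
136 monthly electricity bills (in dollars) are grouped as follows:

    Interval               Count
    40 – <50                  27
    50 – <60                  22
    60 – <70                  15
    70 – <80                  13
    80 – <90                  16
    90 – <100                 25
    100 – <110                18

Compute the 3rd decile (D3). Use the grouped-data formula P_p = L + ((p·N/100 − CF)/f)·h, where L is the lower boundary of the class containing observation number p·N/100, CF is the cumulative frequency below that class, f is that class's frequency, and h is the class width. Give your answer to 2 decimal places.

56.27

N = 136; target position k = 30/100 · 136 = 40.8.
Cumulative frequencies: 27, 49, 64, 77, 93, 118, 136.
Observation 40.8 falls in the class 50 – <60.
L = 50, CF = 27, f = 22, h = 10.
P30 = 50 + ((40.8 − 27)/22)·10 = 50 + 6.27273 = 56.2727.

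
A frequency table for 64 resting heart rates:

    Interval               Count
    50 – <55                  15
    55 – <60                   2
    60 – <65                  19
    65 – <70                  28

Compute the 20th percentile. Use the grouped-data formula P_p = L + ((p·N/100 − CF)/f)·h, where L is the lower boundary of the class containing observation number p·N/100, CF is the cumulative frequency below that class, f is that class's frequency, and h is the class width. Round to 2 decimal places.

54.27

N = 64; target position k = 20/100 · 64 = 12.8.
Cumulative frequencies: 15, 17, 36, 64.
Observation 12.8 falls in the class 50 – <55.
L = 50, CF = 0, f = 15, h = 5.
P20 = 50 + ((12.8 − 0)/15)·5 = 50 + 4.26667 = 54.2667.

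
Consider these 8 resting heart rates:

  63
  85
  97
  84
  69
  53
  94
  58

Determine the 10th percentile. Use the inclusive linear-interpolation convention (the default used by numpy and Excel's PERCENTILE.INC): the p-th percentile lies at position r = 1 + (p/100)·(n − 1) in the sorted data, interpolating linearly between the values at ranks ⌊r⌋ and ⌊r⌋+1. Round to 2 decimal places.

56.50

Sorted: 53, 58, 63, 69, 84, 85, 94, 97.
n = 8.
r = 1 + (10/100)·(8 − 1) = 1 + 0.7 = 1.7.
Rank 1 is 53 and rank 2 is 58.
Interpolate: 53 + 0.7·(58 − 53) = 53 + 0.7·5 = 56.5.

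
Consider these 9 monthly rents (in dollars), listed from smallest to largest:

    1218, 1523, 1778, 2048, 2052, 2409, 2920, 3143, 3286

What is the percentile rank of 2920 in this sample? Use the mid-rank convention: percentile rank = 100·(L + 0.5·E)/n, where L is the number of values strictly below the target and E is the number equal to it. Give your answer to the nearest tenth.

72.2

Count below 2920: L = 6; count equal: E = 1; n = 9.
Percentile rank = 100·(6 + 0.5·1)/9 = 100·6.5/9 = 72.22.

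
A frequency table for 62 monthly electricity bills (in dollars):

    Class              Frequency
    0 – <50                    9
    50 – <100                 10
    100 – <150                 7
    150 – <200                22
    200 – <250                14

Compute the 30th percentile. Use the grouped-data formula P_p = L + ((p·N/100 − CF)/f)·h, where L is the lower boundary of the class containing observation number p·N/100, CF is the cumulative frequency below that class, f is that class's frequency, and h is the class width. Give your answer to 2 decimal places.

N = 62; target position k = 30/100 · 62 = 18.6.
Cumulative frequencies: 9, 19, 26, 48, 62.
Observation 18.6 falls in the class 50 – <100.
L = 50, CF = 9, f = 10, h = 50.
P30 = 50 + ((18.6 − 9)/10)·50 = 50 + 48 = 98.

98.00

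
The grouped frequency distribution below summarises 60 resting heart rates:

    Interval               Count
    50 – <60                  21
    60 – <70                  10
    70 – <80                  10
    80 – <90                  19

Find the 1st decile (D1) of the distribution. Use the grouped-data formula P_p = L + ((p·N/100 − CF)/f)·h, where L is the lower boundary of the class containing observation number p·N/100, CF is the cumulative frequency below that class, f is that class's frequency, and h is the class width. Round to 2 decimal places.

N = 60; target position k = 10/100 · 60 = 6.
Cumulative frequencies: 21, 31, 41, 60.
Observation 6 falls in the class 50 – <60.
L = 50, CF = 0, f = 21, h = 10.
P10 = 50 + ((6 − 0)/21)·10 = 50 + 2.85714 = 52.8571.

52.86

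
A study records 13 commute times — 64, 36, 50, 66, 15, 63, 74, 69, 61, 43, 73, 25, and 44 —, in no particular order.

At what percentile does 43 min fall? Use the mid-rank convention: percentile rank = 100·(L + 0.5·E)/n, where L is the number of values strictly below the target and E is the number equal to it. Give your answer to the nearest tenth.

26.9

Sorted: 15, 25, 36, 43, 44, 50, 61, 63, 64, 66, 69, 73, 74.
Count below 43: L = 3; count equal: E = 1; n = 13.
Percentile rank = 100·(3 + 0.5·1)/13 = 100·3.5/13 = 26.92.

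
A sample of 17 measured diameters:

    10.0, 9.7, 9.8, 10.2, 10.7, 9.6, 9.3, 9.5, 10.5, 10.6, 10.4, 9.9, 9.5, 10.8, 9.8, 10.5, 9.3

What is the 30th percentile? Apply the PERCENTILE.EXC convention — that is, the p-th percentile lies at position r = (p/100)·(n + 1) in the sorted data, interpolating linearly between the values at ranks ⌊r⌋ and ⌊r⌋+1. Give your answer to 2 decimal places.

Sorted: 9.3, 9.3, 9.5, 9.5, 9.6, 9.7, 9.8, 9.8, 9.9, 10.0, 10.2, 10.4, 10.5, 10.5, 10.6, 10.7, 10.8.
n = 17.
r = (30/100)·(17 + 1) = 5.4.
Rank 5 is 9.6 and rank 6 is 9.7.
Interpolate: 9.6 + 0.4·(9.7 − 9.6) = 9.6 + 0.4·0.1 = 9.64.

9.64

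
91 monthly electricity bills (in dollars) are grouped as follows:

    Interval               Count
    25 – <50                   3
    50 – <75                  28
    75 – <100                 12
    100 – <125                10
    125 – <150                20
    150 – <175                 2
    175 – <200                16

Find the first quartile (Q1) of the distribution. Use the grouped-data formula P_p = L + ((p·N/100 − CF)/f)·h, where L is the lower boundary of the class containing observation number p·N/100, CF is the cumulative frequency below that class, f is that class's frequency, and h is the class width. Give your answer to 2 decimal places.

67.63

N = 91; target position k = 25/100 · 91 = 22.75.
Cumulative frequencies: 3, 31, 43, 53, 73, 75, 91.
Observation 22.75 falls in the class 50 – <75.
L = 50, CF = 3, f = 28, h = 25.
P25 = 50 + ((22.75 − 3)/28)·25 = 50 + 17.6339 = 67.6339.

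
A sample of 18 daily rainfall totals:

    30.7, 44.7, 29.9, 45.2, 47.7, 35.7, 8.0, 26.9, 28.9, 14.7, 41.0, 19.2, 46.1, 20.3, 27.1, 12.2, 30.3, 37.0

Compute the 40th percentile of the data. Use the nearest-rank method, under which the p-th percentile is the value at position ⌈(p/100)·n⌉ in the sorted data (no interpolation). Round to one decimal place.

Sorted: 8.0, 12.2, 14.7, 19.2, 20.3, 26.9, 27.1, 28.9, 29.9, 30.3, 30.7, 35.7, 37.0, 41.0, 44.7, 45.2, 46.1, 47.7.
n = 18.
Position = ⌈40/100 · 18⌉ = ⌈7.2⌉ = 8.
The value at rank 8 is 28.9.

28.9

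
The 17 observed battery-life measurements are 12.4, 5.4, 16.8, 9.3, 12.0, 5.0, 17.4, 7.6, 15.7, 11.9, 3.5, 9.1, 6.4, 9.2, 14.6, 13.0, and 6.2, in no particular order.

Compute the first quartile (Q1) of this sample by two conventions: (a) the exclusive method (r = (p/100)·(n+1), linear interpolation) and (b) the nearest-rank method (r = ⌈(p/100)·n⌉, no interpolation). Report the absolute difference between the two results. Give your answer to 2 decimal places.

Sorted: 3.5, 5.0, 5.4, 6.2, 6.4, 7.6, 9.1, 9.2, 9.3, 11.9, 12.0, 12.4, 13.0, 14.6, 15.7, 16.8, 17.4.
n = 17.
(a) r = 4.5; between ranks 4 (6.2) and 5 (6.4): 6.3.
(b) the nearest-rank method: rank 5 → 6.4.
|6.3 − 6.4| = 0.1.

0.10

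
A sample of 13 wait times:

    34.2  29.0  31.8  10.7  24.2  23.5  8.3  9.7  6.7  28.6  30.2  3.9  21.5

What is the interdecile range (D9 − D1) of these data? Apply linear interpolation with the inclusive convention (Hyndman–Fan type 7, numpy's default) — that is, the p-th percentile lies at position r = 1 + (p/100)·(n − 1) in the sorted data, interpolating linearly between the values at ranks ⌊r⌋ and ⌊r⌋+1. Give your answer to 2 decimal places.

Sorted: 3.9, 6.7, 8.3, 9.7, 10.7, 21.5, 23.5, 24.2, 28.6, 29.0, 30.2, 31.8, 34.2.
n = 13.
P10: r = 2.2; ranks 2–3 are 6.7, 8.3; interpolating gives 7.02.
P90: r = 11.8; ranks 11–12 are 30.2, 31.8; interpolating gives 31.48.
Difference: 31.48 − 7.02 = 24.46.

24.46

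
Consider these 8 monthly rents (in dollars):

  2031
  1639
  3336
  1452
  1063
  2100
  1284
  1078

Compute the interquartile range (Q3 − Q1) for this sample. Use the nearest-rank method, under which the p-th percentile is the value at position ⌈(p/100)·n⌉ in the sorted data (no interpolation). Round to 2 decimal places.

Sorted: 1063, 1078, 1284, 1452, 1639, 2031, 2100, 3336.
n = 8.
P25: rank ⌈25/100·8⌉ = 2 → 1078.
P75: rank ⌈75/100·8⌉ = 6 → 2031.
Difference: 2031 − 1078 = 953.

953.00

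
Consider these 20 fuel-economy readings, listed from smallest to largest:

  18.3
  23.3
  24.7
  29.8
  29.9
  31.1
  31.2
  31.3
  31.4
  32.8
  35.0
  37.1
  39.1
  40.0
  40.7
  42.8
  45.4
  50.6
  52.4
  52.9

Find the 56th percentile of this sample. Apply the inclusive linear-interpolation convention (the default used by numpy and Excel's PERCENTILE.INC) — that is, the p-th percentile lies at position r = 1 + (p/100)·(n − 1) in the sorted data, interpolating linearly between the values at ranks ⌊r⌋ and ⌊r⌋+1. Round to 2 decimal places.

36.34

n = 20.
r = 1 + (56/100)·(20 − 1) = 1 + 10.64 = 11.64.
Rank 11 is 35.0 and rank 12 is 37.1.
Interpolate: 35.0 + 0.64·(37.1 − 35.0) = 35.0 + 0.64·2.1 = 36.344.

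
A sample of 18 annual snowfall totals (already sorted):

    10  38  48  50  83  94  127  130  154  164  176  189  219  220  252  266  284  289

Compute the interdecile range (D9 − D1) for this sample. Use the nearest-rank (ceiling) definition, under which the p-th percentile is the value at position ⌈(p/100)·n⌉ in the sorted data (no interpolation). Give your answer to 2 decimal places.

n = 18.
P10: rank ⌈10/100·18⌉ = 2 → 38.
P90: rank ⌈90/100·18⌉ = 17 → 284.
Difference: 284 − 38 = 246.

246.00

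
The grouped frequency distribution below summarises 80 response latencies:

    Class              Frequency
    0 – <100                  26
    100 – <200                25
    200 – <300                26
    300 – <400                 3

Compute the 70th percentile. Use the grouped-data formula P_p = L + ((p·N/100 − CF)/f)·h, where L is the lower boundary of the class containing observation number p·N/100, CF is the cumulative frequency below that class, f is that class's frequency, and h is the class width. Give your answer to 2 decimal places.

N = 80; target position k = 70/100 · 80 = 56.
Cumulative frequencies: 26, 51, 77, 80.
Observation 56 falls in the class 200 – <300.
L = 200, CF = 51, f = 26, h = 100.
P70 = 200 + ((56 − 51)/26)·100 = 200 + 19.2308 = 219.231.

219.23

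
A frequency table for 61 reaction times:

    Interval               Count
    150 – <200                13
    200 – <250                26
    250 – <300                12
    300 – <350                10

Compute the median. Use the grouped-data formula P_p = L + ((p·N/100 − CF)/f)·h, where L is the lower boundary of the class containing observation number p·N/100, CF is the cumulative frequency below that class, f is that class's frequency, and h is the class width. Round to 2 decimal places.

233.65

N = 61; target position k = 50/100 · 61 = 30.5.
Cumulative frequencies: 13, 39, 51, 61.
Observation 30.5 falls in the class 200 – <250.
L = 200, CF = 13, f = 26, h = 50.
P50 = 200 + ((30.5 − 13)/26)·50 = 200 + 33.6538 = 233.654.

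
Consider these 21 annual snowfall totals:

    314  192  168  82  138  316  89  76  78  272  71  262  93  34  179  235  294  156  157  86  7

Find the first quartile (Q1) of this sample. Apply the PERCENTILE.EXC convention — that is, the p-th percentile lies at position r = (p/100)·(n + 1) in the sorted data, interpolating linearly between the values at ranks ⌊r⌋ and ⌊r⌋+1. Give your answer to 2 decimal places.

80.00

Sorted: 7, 34, 71, 76, 78, 82, 86, 89, 93, 138, 156, 157, 168, 179, 192, 235, 262, 272, 294, 314, 316.
n = 21.
r = (25/100)·(21 + 1) = 5.5.
Rank 5 is 78 and rank 6 is 82.
Interpolate: 78 + 0.5·(82 − 78) = 78 + 0.5·4 = 80.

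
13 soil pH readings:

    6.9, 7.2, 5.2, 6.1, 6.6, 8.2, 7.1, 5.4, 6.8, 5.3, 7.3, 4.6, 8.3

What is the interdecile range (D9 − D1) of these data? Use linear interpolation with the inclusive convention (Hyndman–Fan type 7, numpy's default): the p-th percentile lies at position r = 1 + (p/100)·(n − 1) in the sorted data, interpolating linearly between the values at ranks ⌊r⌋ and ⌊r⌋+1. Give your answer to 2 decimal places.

2.80

Sorted: 4.6, 5.2, 5.3, 5.4, 6.1, 6.6, 6.8, 6.9, 7.1, 7.2, 7.3, 8.2, 8.3.
n = 13.
P10: r = 2.2; ranks 2–3 are 5.2, 5.3; interpolating gives 5.22.
P90: r = 11.8; ranks 11–12 are 7.3, 8.2; interpolating gives 8.02.
Difference: 8.02 − 5.22 = 2.8.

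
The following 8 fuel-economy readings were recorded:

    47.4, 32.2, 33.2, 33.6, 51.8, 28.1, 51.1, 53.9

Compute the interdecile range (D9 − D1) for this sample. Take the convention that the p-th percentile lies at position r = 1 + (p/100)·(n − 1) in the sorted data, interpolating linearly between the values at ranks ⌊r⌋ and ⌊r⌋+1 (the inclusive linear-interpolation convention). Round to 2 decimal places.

Sorted: 28.1, 32.2, 33.2, 33.6, 47.4, 51.1, 51.8, 53.9.
n = 8.
P10: r = 1.7; ranks 1–2 are 28.1, 32.2; interpolating gives 30.97.
P90: r = 7.3; ranks 7–8 are 51.8, 53.9; interpolating gives 52.43.
Difference: 52.43 − 30.97 = 21.46.

21.46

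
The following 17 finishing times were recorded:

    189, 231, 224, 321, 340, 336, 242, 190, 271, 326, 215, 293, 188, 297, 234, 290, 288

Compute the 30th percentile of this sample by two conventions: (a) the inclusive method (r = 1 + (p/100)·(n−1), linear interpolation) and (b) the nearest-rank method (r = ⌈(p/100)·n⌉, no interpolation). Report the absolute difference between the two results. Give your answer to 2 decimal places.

1.40

Sorted: 188, 189, 190, 215, 224, 231, 234, 242, 271, 288, 290, 293, 297, 321, 326, 336, 340.
n = 17.
(a) r = 5.8; between ranks 5 (224) and 6 (231): 229.6.
(b) the nearest-rank method: rank 6 → 231.
|229.6 − 231| = 1.4.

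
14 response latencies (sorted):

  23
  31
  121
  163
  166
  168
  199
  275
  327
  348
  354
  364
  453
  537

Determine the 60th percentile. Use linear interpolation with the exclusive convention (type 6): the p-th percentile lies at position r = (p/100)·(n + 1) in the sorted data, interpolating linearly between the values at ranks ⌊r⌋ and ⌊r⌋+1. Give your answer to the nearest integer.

327

n = 14.
r = (60/100)·(14 + 1) = 9.
r is an integer, so P60 is the value at rank 9: 327.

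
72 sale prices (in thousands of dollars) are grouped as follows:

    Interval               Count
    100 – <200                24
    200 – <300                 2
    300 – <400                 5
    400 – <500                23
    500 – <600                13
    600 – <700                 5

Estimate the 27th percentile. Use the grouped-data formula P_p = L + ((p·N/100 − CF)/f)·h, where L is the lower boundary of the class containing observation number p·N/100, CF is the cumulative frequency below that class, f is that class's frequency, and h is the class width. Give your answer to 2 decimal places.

N = 72; target position k = 27/100 · 72 = 19.44.
Cumulative frequencies: 24, 26, 31, 54, 67, 72.
Observation 19.44 falls in the class 100 – <200.
L = 100, CF = 0, f = 24, h = 100.
P27 = 100 + ((19.44 − 0)/24)·100 = 100 + 81 = 181.

181.00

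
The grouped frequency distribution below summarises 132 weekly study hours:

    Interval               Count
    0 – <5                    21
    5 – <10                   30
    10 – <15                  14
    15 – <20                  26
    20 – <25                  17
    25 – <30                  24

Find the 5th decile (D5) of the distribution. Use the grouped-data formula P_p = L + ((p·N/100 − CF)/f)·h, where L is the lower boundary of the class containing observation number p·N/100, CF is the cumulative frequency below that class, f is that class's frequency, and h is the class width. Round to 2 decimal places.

15.19

N = 132; target position k = 50/100 · 132 = 66.
Cumulative frequencies: 21, 51, 65, 91, 108, 132.
Observation 66 falls in the class 15 – <20.
L = 15, CF = 65, f = 26, h = 5.
P50 = 15 + ((66 − 65)/26)·5 = 15 + 0.192308 = 15.1923.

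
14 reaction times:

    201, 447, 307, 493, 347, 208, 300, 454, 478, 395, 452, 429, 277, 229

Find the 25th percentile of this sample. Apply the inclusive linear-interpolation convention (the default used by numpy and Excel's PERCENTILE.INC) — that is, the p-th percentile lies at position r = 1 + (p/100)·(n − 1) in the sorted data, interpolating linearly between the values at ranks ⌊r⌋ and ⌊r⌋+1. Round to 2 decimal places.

282.75

Sorted: 201, 208, 229, 277, 300, 307, 347, 395, 429, 447, 452, 454, 478, 493.
n = 14.
r = 1 + (25/100)·(14 − 1) = 1 + 3.25 = 4.25.
Rank 4 is 277 and rank 5 is 300.
Interpolate: 277 + 0.25·(300 − 277) = 277 + 0.25·23 = 282.75.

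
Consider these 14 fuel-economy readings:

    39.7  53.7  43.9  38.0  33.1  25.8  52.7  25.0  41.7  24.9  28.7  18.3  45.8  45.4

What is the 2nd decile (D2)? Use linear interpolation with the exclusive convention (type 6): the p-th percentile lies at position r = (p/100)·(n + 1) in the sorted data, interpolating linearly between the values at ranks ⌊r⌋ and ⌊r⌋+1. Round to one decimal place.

Sorted: 18.3, 24.9, 25.0, 25.8, 28.7, 33.1, 38.0, 39.7, 41.7, 43.9, 45.4, 45.8, 52.7, 53.7.
n = 14.
r = (20/100)·(14 + 1) = 3.
r is an integer, so P20 is the value at rank 3: 25.0.

25.0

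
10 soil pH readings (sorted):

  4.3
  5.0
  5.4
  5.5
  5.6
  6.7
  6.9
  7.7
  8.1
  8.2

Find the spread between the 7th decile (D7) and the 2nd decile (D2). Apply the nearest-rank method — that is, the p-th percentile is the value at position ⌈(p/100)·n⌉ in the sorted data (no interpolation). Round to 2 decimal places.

1.90

n = 10.
P20: rank ⌈20/100·10⌉ = 2 → 5.
P70: rank ⌈70/100·10⌉ = 7 → 6.9.
Difference: 6.9 − 5 = 1.9.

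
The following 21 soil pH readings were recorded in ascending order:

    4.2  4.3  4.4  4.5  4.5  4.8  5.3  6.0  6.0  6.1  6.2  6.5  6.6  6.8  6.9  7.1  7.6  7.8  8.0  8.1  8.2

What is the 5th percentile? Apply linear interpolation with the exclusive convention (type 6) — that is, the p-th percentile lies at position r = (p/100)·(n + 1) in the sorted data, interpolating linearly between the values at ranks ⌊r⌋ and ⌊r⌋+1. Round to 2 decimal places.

4.21

n = 21.
r = (5/100)·(21 + 1) = 1.1.
Rank 1 is 4.2 and rank 2 is 4.3.
Interpolate: 4.2 + 0.1·(4.3 − 4.2) = 4.2 + 0.1·0.1 = 4.21.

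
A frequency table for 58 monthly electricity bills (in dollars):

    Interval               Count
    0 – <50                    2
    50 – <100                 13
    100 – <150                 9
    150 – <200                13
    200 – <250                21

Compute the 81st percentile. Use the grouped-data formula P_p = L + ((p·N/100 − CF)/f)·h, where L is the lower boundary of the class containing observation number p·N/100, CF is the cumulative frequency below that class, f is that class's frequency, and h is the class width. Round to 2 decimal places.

223.76

N = 58; target position k = 81/100 · 58 = 46.98.
Cumulative frequencies: 2, 15, 24, 37, 58.
Observation 46.98 falls in the class 200 – <250.
L = 200, CF = 37, f = 21, h = 50.
P81 = 200 + ((46.98 − 37)/21)·50 = 200 + 23.7619 = 223.762.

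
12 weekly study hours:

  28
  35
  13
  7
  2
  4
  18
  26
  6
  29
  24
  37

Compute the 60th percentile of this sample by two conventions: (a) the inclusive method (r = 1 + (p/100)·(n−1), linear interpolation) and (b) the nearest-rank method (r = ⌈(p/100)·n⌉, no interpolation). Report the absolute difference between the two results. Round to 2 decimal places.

0.80

Sorted: 2, 4, 6, 7, 13, 18, 24, 26, 28, 29, 35, 37.
n = 12.
(a) r = 7.6; between ranks 7 (24) and 8 (26): 25.2.
(b) the nearest-rank method: rank 8 → 26.
|25.2 − 26| = 0.8.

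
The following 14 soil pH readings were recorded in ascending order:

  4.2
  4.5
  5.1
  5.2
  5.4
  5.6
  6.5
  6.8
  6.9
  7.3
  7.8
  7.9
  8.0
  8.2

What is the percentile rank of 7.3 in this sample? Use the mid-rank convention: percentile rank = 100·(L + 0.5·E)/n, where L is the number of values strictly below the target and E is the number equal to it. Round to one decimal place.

Count below 7.3: L = 9; count equal: E = 1; n = 14.
Percentile rank = 100·(9 + 0.5·1)/14 = 100·9.5/14 = 67.86.

67.9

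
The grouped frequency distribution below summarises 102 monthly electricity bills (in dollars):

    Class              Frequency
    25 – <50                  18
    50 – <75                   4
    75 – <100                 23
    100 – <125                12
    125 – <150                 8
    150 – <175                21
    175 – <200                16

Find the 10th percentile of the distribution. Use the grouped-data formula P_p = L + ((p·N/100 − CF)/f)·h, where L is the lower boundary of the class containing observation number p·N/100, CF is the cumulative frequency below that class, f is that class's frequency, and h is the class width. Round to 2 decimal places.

N = 102; target position k = 10/100 · 102 = 10.2.
Cumulative frequencies: 18, 22, 45, 57, 65, 86, 102.
Observation 10.2 falls in the class 25 – <50.
L = 25, CF = 0, f = 18, h = 25.
P10 = 25 + ((10.2 − 0)/18)·25 = 25 + 14.1667 = 39.1667.

39.17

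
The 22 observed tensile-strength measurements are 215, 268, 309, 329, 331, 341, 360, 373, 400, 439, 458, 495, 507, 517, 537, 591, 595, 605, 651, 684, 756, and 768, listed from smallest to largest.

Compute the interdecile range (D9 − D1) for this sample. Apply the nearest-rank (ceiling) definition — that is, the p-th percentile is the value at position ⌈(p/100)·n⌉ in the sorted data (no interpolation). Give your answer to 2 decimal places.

n = 22.
P10: rank ⌈10/100·22⌉ = 3 → 309.
P90: rank ⌈90/100·22⌉ = 20 → 684.
Difference: 684 − 309 = 375.

375.00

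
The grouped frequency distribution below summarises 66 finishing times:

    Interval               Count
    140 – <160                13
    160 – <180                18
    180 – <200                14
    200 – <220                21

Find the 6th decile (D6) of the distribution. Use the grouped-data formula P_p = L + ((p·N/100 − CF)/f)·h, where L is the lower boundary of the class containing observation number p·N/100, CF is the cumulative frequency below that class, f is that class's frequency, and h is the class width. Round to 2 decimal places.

192.29

N = 66; target position k = 60/100 · 66 = 39.6.
Cumulative frequencies: 13, 31, 45, 66.
Observation 39.6 falls in the class 180 – <200.
L = 180, CF = 31, f = 14, h = 20.
P60 = 180 + ((39.6 − 31)/14)·20 = 180 + 12.2857 = 192.286.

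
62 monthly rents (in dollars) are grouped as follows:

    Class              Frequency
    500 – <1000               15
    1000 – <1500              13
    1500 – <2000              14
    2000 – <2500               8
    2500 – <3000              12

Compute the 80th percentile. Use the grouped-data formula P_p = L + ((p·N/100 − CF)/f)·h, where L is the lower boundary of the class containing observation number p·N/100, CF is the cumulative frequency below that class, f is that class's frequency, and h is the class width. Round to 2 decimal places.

N = 62; target position k = 80/100 · 62 = 49.6.
Cumulative frequencies: 15, 28, 42, 50, 62.
Observation 49.6 falls in the class 2000 – <2500.
L = 2000, CF = 42, f = 8, h = 500.
P80 = 2000 + ((49.6 − 42)/8)·500 = 2000 + 475 = 2475.

2475.00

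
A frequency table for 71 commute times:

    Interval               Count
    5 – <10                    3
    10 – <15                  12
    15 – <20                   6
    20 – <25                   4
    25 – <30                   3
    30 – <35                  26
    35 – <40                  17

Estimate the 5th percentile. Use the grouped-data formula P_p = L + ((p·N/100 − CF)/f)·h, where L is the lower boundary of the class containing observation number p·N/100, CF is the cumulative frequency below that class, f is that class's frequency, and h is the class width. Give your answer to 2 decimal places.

N = 71; target position k = 5/100 · 71 = 3.55.
Cumulative frequencies: 3, 15, 21, 25, 28, 54, 71.
Observation 3.55 falls in the class 10 – <15.
L = 10, CF = 3, f = 12, h = 5.
P5 = 10 + ((3.55 − 3)/12)·5 = 10 + 0.229167 = 10.2292.

10.23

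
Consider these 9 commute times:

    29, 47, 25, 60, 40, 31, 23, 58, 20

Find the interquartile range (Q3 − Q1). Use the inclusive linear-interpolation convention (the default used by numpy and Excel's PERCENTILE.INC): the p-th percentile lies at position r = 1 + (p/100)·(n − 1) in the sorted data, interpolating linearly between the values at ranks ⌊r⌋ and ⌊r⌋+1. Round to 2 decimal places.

Sorted: 20, 23, 25, 29, 31, 40, 47, 58, 60.
n = 9.
P25: r = 3 (integer) → 25.
P75: r = 7 (integer) → 47.
Difference: 47 − 25 = 22.

22.00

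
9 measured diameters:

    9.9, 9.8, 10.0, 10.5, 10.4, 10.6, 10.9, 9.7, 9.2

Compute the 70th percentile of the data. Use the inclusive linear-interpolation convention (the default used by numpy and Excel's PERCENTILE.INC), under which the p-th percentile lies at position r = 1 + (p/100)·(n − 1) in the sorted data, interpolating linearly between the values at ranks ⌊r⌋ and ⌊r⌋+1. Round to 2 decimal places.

10.46

Sorted: 9.2, 9.7, 9.8, 9.9, 10.0, 10.4, 10.5, 10.6, 10.9.
n = 9.
r = 1 + (70/100)·(9 − 1) = 1 + 5.6 = 6.6.
Rank 6 is 10.4 and rank 7 is 10.5.
Interpolate: 10.4 + 0.6·(10.5 − 10.4) = 10.4 + 0.6·0.1 = 10.46.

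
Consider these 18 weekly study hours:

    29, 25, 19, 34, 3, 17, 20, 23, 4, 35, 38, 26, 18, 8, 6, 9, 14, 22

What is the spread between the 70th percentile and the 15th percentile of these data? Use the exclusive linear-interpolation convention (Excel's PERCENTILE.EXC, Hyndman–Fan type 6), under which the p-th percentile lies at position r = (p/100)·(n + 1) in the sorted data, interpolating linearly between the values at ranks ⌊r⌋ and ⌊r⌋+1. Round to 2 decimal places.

Sorted: 3, 4, 6, 8, 9, 14, 17, 18, 19, 20, 22, 23, 25, 26, 29, 34, 35, 38.
n = 18.
P15: r = 2.85; ranks 2–3 are 4, 6; interpolating gives 5.7.
P70: r = 13.3; ranks 13–14 are 25, 26; interpolating gives 25.3.
Difference: 25.3 − 5.7 = 19.6.

19.60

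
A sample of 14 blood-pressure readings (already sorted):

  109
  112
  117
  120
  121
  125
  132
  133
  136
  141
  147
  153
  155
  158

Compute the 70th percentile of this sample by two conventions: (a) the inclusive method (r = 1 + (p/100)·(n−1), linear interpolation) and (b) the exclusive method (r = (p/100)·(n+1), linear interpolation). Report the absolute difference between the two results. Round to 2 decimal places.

2.40

n = 14.
(a) r = 10.1; between ranks 10 (141) and 11 (147): 141.6.
(b) r = 10.5; between ranks 10 (141) and 11 (147): 144.
|141.6 − 144| = 2.4.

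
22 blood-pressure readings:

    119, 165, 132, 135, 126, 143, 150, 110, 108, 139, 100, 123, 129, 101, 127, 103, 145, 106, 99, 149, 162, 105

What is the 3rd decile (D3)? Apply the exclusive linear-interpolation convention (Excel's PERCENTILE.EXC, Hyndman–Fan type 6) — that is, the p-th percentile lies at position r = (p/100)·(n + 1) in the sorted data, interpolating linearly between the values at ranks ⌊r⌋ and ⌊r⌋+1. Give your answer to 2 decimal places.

Sorted: 99, 100, 101, 103, 105, 106, 108, 110, 119, 123, 126, 127, 129, 132, 135, 139, 143, 145, 149, 150, 162, 165.
n = 22.
r = (30/100)·(22 + 1) = 6.9.
Rank 6 is 106 and rank 7 is 108.
Interpolate: 106 + 0.9·(108 − 106) = 106 + 0.9·2 = 107.8.

107.80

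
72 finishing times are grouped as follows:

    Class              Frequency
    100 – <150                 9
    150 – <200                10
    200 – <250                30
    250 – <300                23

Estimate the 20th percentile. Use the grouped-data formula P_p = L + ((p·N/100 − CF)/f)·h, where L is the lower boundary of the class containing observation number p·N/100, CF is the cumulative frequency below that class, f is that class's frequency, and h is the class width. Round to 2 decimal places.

N = 72; target position k = 20/100 · 72 = 14.4.
Cumulative frequencies: 9, 19, 49, 72.
Observation 14.4 falls in the class 150 – <200.
L = 150, CF = 9, f = 10, h = 50.
P20 = 150 + ((14.4 − 9)/10)·50 = 150 + 27 = 177.

177.00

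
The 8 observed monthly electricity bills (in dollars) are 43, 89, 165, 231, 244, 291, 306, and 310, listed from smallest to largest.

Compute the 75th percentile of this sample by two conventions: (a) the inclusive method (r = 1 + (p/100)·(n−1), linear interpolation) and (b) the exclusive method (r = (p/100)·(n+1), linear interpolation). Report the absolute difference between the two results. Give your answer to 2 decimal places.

n = 8.
(a) r = 6.25; between ranks 6 (291) and 7 (306): 294.75.
(b) r = 6.75; between ranks 6 (291) and 7 (306): 302.25.
|294.75 − 302.25| = 7.5.

7.50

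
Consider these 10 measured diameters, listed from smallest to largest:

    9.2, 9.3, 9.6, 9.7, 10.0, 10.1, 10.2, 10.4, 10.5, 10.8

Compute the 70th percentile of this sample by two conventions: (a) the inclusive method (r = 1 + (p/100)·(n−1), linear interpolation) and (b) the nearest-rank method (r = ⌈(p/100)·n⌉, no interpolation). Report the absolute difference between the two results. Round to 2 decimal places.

n = 10.
(a) r = 7.3; between ranks 7 (10.2) and 8 (10.4): 10.26.
(b) the nearest-rank method: rank 7 → 10.2.
|10.26 − 10.2| = 0.06.

0.06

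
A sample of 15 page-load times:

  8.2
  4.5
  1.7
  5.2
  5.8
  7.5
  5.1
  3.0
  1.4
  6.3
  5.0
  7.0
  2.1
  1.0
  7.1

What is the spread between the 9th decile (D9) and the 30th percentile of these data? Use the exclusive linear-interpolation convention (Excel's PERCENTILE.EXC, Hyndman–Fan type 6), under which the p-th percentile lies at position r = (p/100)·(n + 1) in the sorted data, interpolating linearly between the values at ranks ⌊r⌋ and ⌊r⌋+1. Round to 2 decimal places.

Sorted: 1.0, 1.4, 1.7, 2.1, 3.0, 4.5, 5.0, 5.1, 5.2, 5.8, 6.3, 7.0, 7.1, 7.5, 8.2.
n = 15.
P30: r = 4.8; ranks 4–5 are 2.1, 3.0; interpolating gives 2.82.
P90: r = 14.4; ranks 14–15 are 7.5, 8.2; interpolating gives 7.78.
Difference: 7.78 − 2.82 = 4.96.

4.96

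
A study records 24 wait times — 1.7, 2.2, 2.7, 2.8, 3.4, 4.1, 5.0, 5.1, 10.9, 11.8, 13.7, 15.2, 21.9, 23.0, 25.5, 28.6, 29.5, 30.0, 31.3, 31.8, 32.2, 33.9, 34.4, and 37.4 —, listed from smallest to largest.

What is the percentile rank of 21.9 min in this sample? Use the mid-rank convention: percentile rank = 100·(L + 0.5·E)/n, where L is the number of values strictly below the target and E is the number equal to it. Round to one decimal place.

52.1

Count below 21.9: L = 12; count equal: E = 1; n = 24.
Percentile rank = 100·(12 + 0.5·1)/24 = 100·12.5/24 = 52.08.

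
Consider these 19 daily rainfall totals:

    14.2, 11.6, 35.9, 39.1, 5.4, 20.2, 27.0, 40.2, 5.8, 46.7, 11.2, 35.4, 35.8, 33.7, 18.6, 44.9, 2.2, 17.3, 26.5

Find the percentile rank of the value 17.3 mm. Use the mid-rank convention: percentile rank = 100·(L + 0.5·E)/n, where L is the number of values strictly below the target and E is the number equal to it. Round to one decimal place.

Sorted: 2.2, 5.4, 5.8, 11.2, 11.6, 14.2, 17.3, 18.6, 20.2, 26.5, 27.0, 33.7, 35.4, 35.8, 35.9, 39.1, 40.2, 44.9, 46.7.
Count below 17.3: L = 6; count equal: E = 1; n = 19.
Percentile rank = 100·(6 + 0.5·1)/19 = 100·6.5/19 = 34.21.

34.2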